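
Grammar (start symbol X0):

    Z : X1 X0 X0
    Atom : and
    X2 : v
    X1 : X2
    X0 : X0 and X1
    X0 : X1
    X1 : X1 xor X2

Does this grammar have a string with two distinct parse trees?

Only X0, X1, X2 are reachable from X0; ignoring the rest: This is a standard precedence ladder (X0 over X1 over X2), with each level left-recursive on its own operator ('and' at X0, 'xor' at X1). That structure is LR(1), hence unambiguous.

Unambiguous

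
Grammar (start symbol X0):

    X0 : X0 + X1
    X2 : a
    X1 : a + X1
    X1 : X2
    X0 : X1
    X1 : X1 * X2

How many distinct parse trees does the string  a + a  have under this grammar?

2

Parse trees for a + a:
  [X0 [X0 [X1 [X2 a]]] + [X1 [X2 a]]]
  [X0 [X1 a + [X1 [X2 a]]]]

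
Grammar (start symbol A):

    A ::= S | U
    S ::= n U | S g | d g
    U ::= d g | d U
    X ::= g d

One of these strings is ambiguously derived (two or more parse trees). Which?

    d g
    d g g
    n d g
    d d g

d g

d g: 2 trees
d g g: 1 tree
n d g: 1 tree
d d g: 1 tree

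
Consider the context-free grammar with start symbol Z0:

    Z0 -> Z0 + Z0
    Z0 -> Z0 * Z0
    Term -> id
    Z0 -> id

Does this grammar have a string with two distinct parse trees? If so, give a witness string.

Ambiguous

Witness: id * id * id

Derivation 1: Z0 ⇒ Z0 * Z0 ⇒ Z0 * Z0 * Z0 ⇒ id * Z0 * Z0 ⇒ id * id * Z0 ⇒ id * id * id
Derivation 2: Z0 ⇒ Z0 * Z0 ⇒ id * Z0 ⇒ id * Z0 * Z0 ⇒ id * id * Z0 ⇒ id * id * id

Two distinct leftmost derivations for the same string.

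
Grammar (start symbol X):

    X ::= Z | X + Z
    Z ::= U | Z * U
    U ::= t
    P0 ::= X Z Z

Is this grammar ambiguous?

Only X, Z, U are reachable from X; ignoring the rest: This is a standard precedence ladder (X over Z over U), with each level left-recursive on its own operator ('+' at X, '*' at Z). That structure is LR(1), hence unambiguous.

Unambiguous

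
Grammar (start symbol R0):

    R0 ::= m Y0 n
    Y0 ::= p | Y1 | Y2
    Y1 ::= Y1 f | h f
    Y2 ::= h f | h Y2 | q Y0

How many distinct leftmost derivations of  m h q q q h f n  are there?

Parse trees for m h q q q h f n:
  [R0 m [Y0 [Y2 h [Y2 q [Y0 [Y2 q [Y0 [Y2 q [Y0 [Y1 h f]]]]]]]]] n]
  [R0 m [Y0 [Y2 h [Y2 q [Y0 [Y2 q [Y0 [Y2 q [Y0 [Y2 h f]]]]]]]]] n]

2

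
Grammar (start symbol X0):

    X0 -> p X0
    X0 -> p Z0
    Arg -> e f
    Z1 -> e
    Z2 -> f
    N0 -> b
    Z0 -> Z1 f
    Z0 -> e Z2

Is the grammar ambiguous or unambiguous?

Ambiguous

Witness: p e f

Derivation 1: X0 ⇒ p Z0 ⇒ p Z1 f ⇒ p e f
Derivation 2: X0 ⇒ p Z0 ⇒ p e Z2 ⇒ p e f

Two distinct leftmost derivations for the same string.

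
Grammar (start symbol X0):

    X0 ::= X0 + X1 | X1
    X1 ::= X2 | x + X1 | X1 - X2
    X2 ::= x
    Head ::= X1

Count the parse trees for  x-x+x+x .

Parse trees for x-x+x+x:
  [X0 [X0 [X1 [X1 [X2 x]] - [X2 x]]] + [X1 x + [X1 [X2 x]]]]
  [X0 [X0 [X0 [X1 [X1 [X2 x]] - [X2 x]]] + [X1 [X2 x]]] + [X1 [X2 x]]]

2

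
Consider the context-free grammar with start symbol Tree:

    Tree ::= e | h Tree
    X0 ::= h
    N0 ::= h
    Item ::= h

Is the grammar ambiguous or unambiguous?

Unambiguous

(X0, N0, Item are unreachable from Tree, so their rules don't affect L(Tree).) The reachable rules are right-linear with at most one rule per (nonterminal, next-terminal) pair. Each input token forces the next rule, so parsing is deterministic.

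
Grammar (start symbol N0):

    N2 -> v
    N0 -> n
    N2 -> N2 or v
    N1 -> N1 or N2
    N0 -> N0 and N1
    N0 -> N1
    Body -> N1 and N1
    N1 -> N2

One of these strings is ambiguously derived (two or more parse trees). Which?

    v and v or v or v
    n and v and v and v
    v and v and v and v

v and v or v or v: 4 trees
n and v and v and v: 1 tree
v and v and v and v: 1 tree

v and v or v or v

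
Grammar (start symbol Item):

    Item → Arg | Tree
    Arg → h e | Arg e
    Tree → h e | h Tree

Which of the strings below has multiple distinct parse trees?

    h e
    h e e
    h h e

h e: 2 trees
h e e: 1 tree
h h e: 1 tree

h e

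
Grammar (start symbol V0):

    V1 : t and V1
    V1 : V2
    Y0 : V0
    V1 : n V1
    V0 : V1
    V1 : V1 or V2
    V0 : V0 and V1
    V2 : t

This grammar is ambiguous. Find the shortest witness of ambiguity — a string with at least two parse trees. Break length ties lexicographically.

t and t

length 1: no string has ≥2 trees
length 2: no string has ≥2 trees
length 3: t and t has 2 parse trees

Two derivations of t and t:
  V0 ⇒ V1 ⇒ t and V1 ⇒ t and V2 ⇒ t and t
  V0 ⇒ V0 and V1 ⇒ V1 and V1 ⇒ V2 and V1 ⇒ t and V1 ⇒ t and V2 ⇒ t and t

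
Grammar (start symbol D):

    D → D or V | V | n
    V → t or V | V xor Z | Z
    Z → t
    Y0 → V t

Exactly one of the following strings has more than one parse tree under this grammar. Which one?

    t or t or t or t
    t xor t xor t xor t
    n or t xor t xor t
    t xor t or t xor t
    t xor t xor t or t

t or t or t or t

t or t or t or t: 8 trees
t xor t xor t xor t: 1 tree
n or t xor t xor t: 1 tree
t xor t or t xor t: 1 tree
t xor t xor t or t: 1 tree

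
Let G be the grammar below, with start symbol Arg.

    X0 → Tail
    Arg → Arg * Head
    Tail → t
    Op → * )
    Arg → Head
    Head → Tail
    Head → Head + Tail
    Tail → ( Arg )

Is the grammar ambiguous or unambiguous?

Unambiguous

(X0, Op are unreachable from Arg, so their rules don't affect L(Arg).) This is a standard precedence ladder (Arg over Head over Tail), with each level left-recursive on its own operator ('*' at Arg, '+' at Head). That structure is LR(1), hence unambiguous.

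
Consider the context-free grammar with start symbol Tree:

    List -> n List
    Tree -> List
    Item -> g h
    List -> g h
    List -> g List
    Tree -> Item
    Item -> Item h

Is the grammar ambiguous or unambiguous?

Ambiguous

Witness: g h

Derivation 1: Tree ⇒ List ⇒ g h
Derivation 2: Tree ⇒ Item ⇒ g h

Two distinct leftmost derivations for the same string.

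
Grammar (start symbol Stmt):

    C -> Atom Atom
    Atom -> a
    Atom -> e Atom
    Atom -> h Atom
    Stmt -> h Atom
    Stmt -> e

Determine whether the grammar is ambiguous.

Unambiguous

(C is unreachable from Stmt, so its rules don't affect L(Stmt).) The reachable rules are right-linear with at most one rule per (nonterminal, next-terminal) pair. Each input token forces the next rule, so parsing is deterministic.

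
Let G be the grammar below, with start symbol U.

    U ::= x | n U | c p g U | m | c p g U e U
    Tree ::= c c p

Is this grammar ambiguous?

Ambiguous

Witness: c p g c p g m e m

Derivation 1: U ⇒ c p g U ⇒ c p g c p g U e U ⇒ c p g c p g m e U ⇒ c p g c p g m e m
Derivation 2: U ⇒ c p g U e U ⇒ c p g c p g U e U ⇒ c p g c p g m e U ⇒ c p g c p g m e m

Two distinct leftmost derivations for the same string.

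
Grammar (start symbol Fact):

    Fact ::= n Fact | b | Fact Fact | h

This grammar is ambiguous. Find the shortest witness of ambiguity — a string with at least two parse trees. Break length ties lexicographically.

length 1: no string has ≥2 trees
length 2: no string has ≥2 trees
length 3: b b b has 2 parse trees

Two derivations of b b b:
  Fact ⇒ Fact Fact ⇒ b Fact ⇒ b Fact Fact ⇒ b b Fact ⇒ b b b
  Fact ⇒ Fact Fact ⇒ Fact Fact Fact ⇒ b Fact Fact ⇒ b b Fact ⇒ b b b

b b b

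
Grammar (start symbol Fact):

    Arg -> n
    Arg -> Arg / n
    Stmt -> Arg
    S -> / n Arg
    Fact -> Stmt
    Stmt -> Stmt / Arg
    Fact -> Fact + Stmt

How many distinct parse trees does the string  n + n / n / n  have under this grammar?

Parse trees for n + n / n / n:
  [Fact [Fact [Stmt [Arg n]]] + [Stmt [Arg [Arg [Arg n] / n] / n]]]
  [Fact [Fact [Stmt [Arg n]]] + [Stmt [Stmt [Arg n]] / [Arg [Arg n] / n]]]
  [Fact [Fact [Stmt [Arg n]]] + [Stmt [Stmt [Arg [Arg n] / n]] / [Arg n]]]
  [Fact [Fact [Stmt [Arg n]]] + [Stmt [Stmt [Stmt [Arg n]] / [Arg n]] / [Arg n]]]

4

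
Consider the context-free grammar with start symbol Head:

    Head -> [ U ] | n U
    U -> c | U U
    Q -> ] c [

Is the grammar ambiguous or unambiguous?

Witness: n c c c

Derivation 1: Head ⇒ n U ⇒ n U U ⇒ n c U ⇒ n c U U ⇒ n c c U ⇒ n c c c
Derivation 2: Head ⇒ n U ⇒ n U U ⇒ n U U U ⇒ n c U U ⇒ n c c U ⇒ n c c c

Two distinct leftmost derivations for the same string.

Ambiguous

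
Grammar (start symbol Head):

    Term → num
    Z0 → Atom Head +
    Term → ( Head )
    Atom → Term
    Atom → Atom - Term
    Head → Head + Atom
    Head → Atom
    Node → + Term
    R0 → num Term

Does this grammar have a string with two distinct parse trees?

(Z0, R0, Node are unreachable from Head, so their rules don't affect L(Head).) Head → Head + Atom | Atom  ;  Atom → Atom - Term | Term  — a left-associative chain with Term at the bottom. Each string factors uniquely by precedence.

Unambiguous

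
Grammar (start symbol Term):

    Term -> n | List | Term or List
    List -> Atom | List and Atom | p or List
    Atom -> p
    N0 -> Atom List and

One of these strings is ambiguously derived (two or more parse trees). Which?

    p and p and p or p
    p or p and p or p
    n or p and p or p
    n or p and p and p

p and p and p or p: 1 tree
p or p and p or p: 3 trees
n or p and p or p: 1 tree
n or p and p and p: 1 tree

p or p and p or p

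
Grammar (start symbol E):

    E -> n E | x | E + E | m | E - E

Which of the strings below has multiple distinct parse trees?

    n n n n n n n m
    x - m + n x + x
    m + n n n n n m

x - m + n x + x

n n n n n n n m: 1 tree
x - m + n x + x: 7 trees
m + n n n n n m: 1 tree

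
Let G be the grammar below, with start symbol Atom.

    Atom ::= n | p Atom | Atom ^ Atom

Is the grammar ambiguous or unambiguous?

Witness: p n ^ n

Derivation 1: Atom ⇒ p Atom ⇒ p Atom ^ Atom ⇒ p n ^ Atom ⇒ p n ^ n
Derivation 2: Atom ⇒ Atom ^ Atom ⇒ p Atom ^ Atom ⇒ p n ^ Atom ⇒ p n ^ n

Two distinct leftmost derivations for the same string.

Ambiguous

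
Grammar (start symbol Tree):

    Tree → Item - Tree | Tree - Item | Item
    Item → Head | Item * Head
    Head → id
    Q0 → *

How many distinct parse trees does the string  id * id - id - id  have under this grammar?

Parse trees for id * id - id - id:
  [Tree [Item [Item [Head id]] * [Head id]] - [Tree [Item [Head id]] - [Tree [Item [Head id]]]]]
  [Tree [Item [Item [Head id]] * [Head id]] - [Tree [Tree [Item [Head id]]] - [Item [Head id]]]]
  [Tree [Tree [Item [Item [Head id]] * [Head id]] - [Tree [Item [Head id]]]] - [Item [Head id]]]
  [Tree [Tree [Tree [Item [Item [Head id]] * [Head id]]] - [Item [Head id]]] - [Item [Head id]]]

4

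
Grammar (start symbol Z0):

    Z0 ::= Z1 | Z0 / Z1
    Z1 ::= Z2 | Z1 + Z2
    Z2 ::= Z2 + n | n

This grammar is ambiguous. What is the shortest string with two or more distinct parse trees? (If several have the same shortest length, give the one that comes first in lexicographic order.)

n + n

length 1: no string has ≥2 trees
length 3: n + n has 2 parse trees

Two derivations of n + n:
  Z0 ⇒ Z1 ⇒ Z2 ⇒ Z2 + n ⇒ n + n
  Z0 ⇒ Z1 ⇒ Z1 + Z2 ⇒ Z2 + Z2 ⇒ n + Z2 ⇒ n + n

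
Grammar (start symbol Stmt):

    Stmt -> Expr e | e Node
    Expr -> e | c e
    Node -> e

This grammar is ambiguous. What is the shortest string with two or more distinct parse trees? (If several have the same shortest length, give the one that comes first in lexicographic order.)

length 2: e e has 2 parse trees

Two derivations of e e:
  Stmt ⇒ Expr e ⇒ e e
  Stmt ⇒ e Node ⇒ e e

e e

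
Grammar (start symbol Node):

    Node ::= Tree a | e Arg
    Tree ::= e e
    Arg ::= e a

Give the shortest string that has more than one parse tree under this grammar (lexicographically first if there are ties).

length 3: e e a has 2 parse trees

Two derivations of e e a:
  Node ⇒ Tree a ⇒ e e a
  Node ⇒ e Arg ⇒ e e a

e e a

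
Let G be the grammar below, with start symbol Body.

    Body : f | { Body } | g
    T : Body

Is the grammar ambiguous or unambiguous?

Unambiguous

(T is unreachable from Body, so its rules don't affect L(Body).) L(Body) is { openⁿ atom closeⁿ : n ≥ 0 }. The bracket depth fixes n, and the derivation is forced at every step.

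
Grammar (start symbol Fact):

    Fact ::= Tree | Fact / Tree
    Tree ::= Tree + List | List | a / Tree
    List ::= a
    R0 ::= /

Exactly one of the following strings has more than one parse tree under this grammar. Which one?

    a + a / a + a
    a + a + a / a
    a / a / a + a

a / a / a + a

a + a / a + a: 1 tree
a + a + a / a: 1 tree
a / a / a + a: 7 trees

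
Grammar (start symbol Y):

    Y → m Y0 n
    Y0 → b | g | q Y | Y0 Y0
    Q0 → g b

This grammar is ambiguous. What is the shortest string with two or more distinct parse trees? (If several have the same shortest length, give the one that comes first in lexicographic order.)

length 3: no string has ≥2 trees
length 4: no string has ≥2 trees
length 5: m b b b n has 2 parse trees

Two derivations of m b b b n:
  Y ⇒ m Y0 n ⇒ m Y0 Y0 n ⇒ m b Y0 n ⇒ m b Y0 Y0 n ⇒ m b b Y0 n ⇒ m b b b n
  Y ⇒ m Y0 n ⇒ m Y0 Y0 n ⇒ m Y0 Y0 Y0 n ⇒ m b Y0 Y0 n ⇒ m b b Y0 n ⇒ m b b b n

m b b b n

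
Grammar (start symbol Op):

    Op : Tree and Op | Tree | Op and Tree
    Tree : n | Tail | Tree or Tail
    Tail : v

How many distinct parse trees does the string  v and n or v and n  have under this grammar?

4

Parse trees for v and n or v and n:
  [Op [Tree [Tail v]] and [Op [Tree [Tree n] or [Tail v]] and [Op [Tree n]]]]
  [Op [Tree [Tail v]] and [Op [Op [Tree [Tree n] or [Tail v]]] and [Tree n]]]
  [Op [Op [Tree [Tail v]] and [Op [Tree [Tree n] or [Tail v]]]] and [Tree n]]
  [Op [Op [Op [Tree [Tail v]]] and [Tree [Tree n] or [Tail v]]] and [Tree n]]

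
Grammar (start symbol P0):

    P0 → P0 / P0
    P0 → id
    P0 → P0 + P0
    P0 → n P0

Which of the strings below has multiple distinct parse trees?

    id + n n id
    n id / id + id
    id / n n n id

id + n n id: 1 tree
n id / id + id: 5 trees
id / n n n id: 1 tree

n id / id + id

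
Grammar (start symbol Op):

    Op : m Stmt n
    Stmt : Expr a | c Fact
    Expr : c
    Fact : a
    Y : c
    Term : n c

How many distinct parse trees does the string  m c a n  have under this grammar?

2

Parse trees for m c a n:
  [Op m [Stmt [Expr c] a] n]
  [Op m [Stmt c [Fact a]] n]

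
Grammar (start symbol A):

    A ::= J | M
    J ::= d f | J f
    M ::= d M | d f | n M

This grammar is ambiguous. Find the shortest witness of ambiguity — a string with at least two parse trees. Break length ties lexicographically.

d f

length 2: d f has 2 parse trees

Two derivations of d f:
  A ⇒ J ⇒ d f
  A ⇒ M ⇒ d f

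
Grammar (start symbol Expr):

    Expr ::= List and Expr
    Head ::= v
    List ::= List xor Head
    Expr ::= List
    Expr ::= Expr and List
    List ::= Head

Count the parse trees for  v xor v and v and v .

Parse trees for v xor v and v and v:
  [Expr [List [List [Head v]] xor [Head v]] and [Expr [List [Head v]] and [Expr [List [Head v]]]]]
  [Expr [List [List [Head v]] xor [Head v]] and [Expr [Expr [List [Head v]]] and [List [Head v]]]]
  [Expr [Expr [List [List [Head v]] xor [Head v]] and [Expr [List [Head v]]]] and [List [Head v]]]
  [Expr [Expr [Expr [List [List [Head v]] xor [Head v]]] and [List [Head v]]] and [List [Head v]]]

4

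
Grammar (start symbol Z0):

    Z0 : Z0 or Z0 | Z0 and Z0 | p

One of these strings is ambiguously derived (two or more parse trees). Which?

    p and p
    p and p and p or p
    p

p and p and p or p

p and p: 1 tree
p and p and p or p: 5 trees
p: 1 tree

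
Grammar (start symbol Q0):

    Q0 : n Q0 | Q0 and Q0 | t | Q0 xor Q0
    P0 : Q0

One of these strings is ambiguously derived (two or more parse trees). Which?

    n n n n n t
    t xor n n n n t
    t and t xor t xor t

n n n n n t: 1 tree
t xor n n n n t: 1 tree
t and t xor t xor t: 5 trees

t and t xor t xor t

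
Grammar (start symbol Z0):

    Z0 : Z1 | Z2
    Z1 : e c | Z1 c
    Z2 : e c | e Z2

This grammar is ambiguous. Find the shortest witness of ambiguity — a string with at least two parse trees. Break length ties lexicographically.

length 2: e c has 2 parse trees

Two derivations of e c:
  Z0 ⇒ Z1 ⇒ e c
  Z0 ⇒ Z2 ⇒ e c

e c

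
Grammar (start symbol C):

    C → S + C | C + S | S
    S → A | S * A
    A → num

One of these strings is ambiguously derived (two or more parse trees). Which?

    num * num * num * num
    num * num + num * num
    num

num * num + num * num

num * num * num * num: 1 tree
num * num + num * num: 2 trees
num: 1 tree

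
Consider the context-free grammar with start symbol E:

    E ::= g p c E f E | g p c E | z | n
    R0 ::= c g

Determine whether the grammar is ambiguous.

Witness: g p c g p c n f n

Derivation 1: E ⇒ g p c E f E ⇒ g p c g p c E f E ⇒ g p c g p c n f E ⇒ g p c g p c n f n
Derivation 2: E ⇒ g p c E ⇒ g p c g p c E f E ⇒ g p c g p c n f E ⇒ g p c g p c n f n

Two distinct leftmost derivations for the same string.

Ambiguous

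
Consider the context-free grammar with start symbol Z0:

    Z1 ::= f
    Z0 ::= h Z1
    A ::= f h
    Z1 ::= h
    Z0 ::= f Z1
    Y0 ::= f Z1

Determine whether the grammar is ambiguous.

Unambiguous

(Y0, A are unreachable from Z0, so their rules don't affect L(Z0).) Each reachable nonterminal has at most one production per leading terminal, and all productions are right-linear; the derivation is determined token-by-token.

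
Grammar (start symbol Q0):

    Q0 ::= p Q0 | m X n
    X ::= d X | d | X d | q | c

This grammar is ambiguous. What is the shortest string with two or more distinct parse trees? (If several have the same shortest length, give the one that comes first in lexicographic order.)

length 3: no string has ≥2 trees
length 4: m d d n has 2 parse trees

Two derivations of m d d n:
  Q0 ⇒ m X n ⇒ m d X n ⇒ m d d n
  Q0 ⇒ m X n ⇒ m X d n ⇒ m d d n

m d d n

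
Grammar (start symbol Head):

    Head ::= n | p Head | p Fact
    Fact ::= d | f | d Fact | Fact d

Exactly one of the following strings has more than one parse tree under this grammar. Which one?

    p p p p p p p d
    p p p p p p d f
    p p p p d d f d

p p p p p p p d: 1 tree
p p p p p p d f: 1 tree
p p p p d d f d: 3 trees

p p p p d d f d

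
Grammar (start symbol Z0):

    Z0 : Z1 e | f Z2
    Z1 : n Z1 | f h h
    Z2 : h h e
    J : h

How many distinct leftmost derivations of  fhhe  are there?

2

Parse trees for fhhe:
  [Z0 [Z1 f h h] e]
  [Z0 f [Z2 h h e]]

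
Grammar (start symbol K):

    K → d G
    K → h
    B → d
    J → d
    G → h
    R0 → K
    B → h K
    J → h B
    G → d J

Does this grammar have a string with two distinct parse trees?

Unambiguous

(R0 is unreachable from K, so its rules don't affect L(K).) The reachable rules are right-linear with at most one rule per (nonterminal, next-terminal) pair. Each input token forces the next rule, so parsing is deterministic.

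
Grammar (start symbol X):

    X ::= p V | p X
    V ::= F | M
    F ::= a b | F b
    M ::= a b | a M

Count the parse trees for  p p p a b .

2

Parse trees for p p p a b:
  [X p [X p [X p [V [F a b]]]]]
  [X p [X p [X p [V [M a b]]]]]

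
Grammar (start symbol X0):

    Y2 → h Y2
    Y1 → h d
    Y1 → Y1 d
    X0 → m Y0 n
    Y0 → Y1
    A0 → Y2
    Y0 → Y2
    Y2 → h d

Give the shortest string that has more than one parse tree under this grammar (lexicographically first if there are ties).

length 4: m h d n has 2 parse trees

Two derivations of m h d n:
  X0 ⇒ m Y0 n ⇒ m Y1 n ⇒ m h d n
  X0 ⇒ m Y0 n ⇒ m Y2 n ⇒ m h d n

m h d n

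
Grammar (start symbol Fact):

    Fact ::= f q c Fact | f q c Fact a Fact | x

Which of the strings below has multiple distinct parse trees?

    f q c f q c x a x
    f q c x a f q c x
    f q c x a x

f q c f q c x a x: 2 trees
f q c x a f q c x: 1 tree
f q c x a x: 1 tree

f q c f q c x a x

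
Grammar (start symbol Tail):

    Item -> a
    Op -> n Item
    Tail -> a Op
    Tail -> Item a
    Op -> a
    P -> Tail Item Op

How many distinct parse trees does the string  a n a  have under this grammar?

1

Parse trees for a n a:
  [Tail a [Op n [Item a]]]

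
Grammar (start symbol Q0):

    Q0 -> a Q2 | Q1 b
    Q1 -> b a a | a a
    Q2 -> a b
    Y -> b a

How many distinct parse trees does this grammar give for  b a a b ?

Parse trees for b a a b:
  [Q0 [Q1 b a a] b]

1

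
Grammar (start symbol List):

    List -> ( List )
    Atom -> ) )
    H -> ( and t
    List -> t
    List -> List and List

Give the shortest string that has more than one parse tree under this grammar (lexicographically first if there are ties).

length 1: no string has ≥2 trees
length 3: no string has ≥2 trees
length 5: t and t and t has 2 parse trees

Two derivations of t and t and t:
  List ⇒ List and List ⇒ t and List ⇒ t and List and List ⇒ t and t and List ⇒ t and t and t
  List ⇒ List and List ⇒ List and List and List ⇒ t and List and List ⇒ t and t and List ⇒ t and t and t

t and t and t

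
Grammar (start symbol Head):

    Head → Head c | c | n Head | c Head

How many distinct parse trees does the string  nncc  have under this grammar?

4

Parse trees for nncc:
  [Head [Head n [Head n [Head c]]] c]
  [Head n [Head [Head n [Head c]] c]]
  [Head n [Head n [Head [Head c] c]]]
  [Head n [Head n [Head c [Head c]]]]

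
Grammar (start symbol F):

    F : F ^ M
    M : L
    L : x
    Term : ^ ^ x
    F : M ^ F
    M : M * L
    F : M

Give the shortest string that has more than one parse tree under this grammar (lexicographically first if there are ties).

x ^ x

length 1: no string has ≥2 trees
length 3: x ^ x has 2 parse trees

Two derivations of x ^ x:
  F ⇒ F ^ M ⇒ M ^ M ⇒ L ^ M ⇒ x ^ M ⇒ x ^ L ⇒ x ^ x
  F ⇒ M ^ F ⇒ L ^ F ⇒ x ^ F ⇒ x ^ M ⇒ x ^ L ⇒ x ^ x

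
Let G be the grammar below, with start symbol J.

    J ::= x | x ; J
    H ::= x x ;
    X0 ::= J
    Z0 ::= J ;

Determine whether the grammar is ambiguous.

Unambiguous

(H, X0, Z0 are unreachable from J, so their rules don't affect L(J).) The reachable grammar is A → atom sep A | atom. Each atom is followed by either the separator (recurse) or end-of-string (stop) — no choice point.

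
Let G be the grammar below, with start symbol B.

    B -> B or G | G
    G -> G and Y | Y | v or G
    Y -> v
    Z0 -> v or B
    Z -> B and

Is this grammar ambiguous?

Witness: v or v

Derivation 1: B ⇒ B or G ⇒ G or G ⇒ Y or G ⇒ v or G ⇒ v or Y ⇒ v or v
Derivation 2: B ⇒ G ⇒ v or G ⇒ v or Y ⇒ v or v

Two distinct leftmost derivations for the same string.

Ambiguous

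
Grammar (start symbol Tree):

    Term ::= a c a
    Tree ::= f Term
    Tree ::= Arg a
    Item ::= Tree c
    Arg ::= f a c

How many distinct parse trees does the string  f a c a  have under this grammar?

2

Parse trees for f a c a:
  [Tree f [Term a c a]]
  [Tree [Arg f a c] a]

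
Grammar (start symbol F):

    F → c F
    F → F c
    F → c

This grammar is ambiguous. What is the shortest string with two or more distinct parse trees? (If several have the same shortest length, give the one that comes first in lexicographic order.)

c c

length 1: no string has ≥2 trees
length 2: c c has 2 parse trees

Two derivations of c c:
  F ⇒ c F ⇒ c c
  F ⇒ F c ⇒ c c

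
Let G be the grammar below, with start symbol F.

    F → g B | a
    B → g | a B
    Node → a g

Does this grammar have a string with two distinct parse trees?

(Node is unreachable from F, so its rules don't affect L(F).) The reachable rules are right-linear with at most one rule per (nonterminal, next-terminal) pair. Each input token forces the next rule, so parsing is deterministic.

Unambiguous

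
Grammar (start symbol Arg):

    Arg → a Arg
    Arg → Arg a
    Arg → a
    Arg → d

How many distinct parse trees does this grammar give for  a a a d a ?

4

Parse trees for a a a d a:
  [Arg a [Arg a [Arg a [Arg [Arg d] a]]]]
  [Arg a [Arg a [Arg [Arg a [Arg d]] a]]]
  [Arg a [Arg [Arg a [Arg a [Arg d]]] a]]
  [Arg [Arg a [Arg a [Arg a [Arg d]]]] a]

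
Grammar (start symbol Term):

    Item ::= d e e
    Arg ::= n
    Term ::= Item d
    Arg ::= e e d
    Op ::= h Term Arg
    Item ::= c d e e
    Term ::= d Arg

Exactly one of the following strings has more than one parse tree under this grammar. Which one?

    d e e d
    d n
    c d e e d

d e e d: 2 trees
d n: 1 tree
c d e e d: 1 tree

d e e d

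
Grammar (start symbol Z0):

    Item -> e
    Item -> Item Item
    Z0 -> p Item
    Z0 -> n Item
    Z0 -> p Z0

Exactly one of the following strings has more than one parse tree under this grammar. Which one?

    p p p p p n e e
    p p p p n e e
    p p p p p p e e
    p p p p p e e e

p p p p p e e e

p p p p p n e e: 1 tree
p p p p n e e: 1 tree
p p p p p p e e: 1 tree
p p p p p e e e: 2 trees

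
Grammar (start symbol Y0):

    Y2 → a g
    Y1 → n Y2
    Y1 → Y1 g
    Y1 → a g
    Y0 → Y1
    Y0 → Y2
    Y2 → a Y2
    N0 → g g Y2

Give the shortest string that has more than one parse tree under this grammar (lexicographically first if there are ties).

length 2: a g has 2 parse trees

Two derivations of a g:
  Y0 ⇒ Y1 ⇒ a g
  Y0 ⇒ Y2 ⇒ a g

a g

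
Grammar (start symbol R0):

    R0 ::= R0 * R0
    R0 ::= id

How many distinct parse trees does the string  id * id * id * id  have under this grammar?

Parse trees for id * id * id * id:
  [R0 [R0 id] * [R0 [R0 id] * [R0 [R0 id] * [R0 id]]]]
  [R0 [R0 id] * [R0 [R0 [R0 id] * [R0 id]] * [R0 id]]]
  [R0 [R0 [R0 id] * [R0 id]] * [R0 [R0 id] * [R0 id]]]
  [R0 [R0 [R0 id] * [R0 [R0 id] * [R0 id]]] * [R0 id]]
  [R0 [R0 [R0 [R0 id] * [R0 id]] * [R0 id]] * [R0 id]]

5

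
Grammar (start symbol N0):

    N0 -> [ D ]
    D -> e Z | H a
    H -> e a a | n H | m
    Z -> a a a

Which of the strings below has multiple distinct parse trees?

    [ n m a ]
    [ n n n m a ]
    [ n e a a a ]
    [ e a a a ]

[ n m a ]: 1 tree
[ n n n m a ]: 1 tree
[ n e a a a ]: 1 tree
[ e a a a ]: 2 trees

[ e a a a ]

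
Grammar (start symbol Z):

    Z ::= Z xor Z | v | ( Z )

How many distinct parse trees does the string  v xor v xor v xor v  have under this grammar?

Parse trees for v xor v xor v xor v:
  [Z [Z v] xor [Z [Z v] xor [Z [Z v] xor [Z v]]]]
  [Z [Z v] xor [Z [Z [Z v] xor [Z v]] xor [Z v]]]
  [Z [Z [Z v] xor [Z v]] xor [Z [Z v] xor [Z v]]]
  [Z [Z [Z v] xor [Z [Z v] xor [Z v]]] xor [Z v]]
  [Z [Z [Z [Z v] xor [Z v]] xor [Z v]] xor [Z v]]

5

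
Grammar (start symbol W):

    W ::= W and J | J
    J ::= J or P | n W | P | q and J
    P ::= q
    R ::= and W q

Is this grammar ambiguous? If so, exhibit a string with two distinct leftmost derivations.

Witness: q and q

Derivation 1: W ⇒ W and J ⇒ J and J ⇒ P and J ⇒ q and J ⇒ q and P ⇒ q and q
Derivation 2: W ⇒ J ⇒ q and J ⇒ q and P ⇒ q and q

Two distinct leftmost derivations for the same string.

Ambiguous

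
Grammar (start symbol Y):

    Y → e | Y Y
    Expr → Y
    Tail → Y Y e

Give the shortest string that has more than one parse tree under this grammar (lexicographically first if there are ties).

length 1: no string has ≥2 trees
length 2: no string has ≥2 trees
length 3: e e e has 2 parse trees

Two derivations of e e e:
  Y ⇒ Y Y ⇒ e Y ⇒ e Y Y ⇒ e e Y ⇒ e e e
  Y ⇒ Y Y ⇒ Y Y Y ⇒ e Y Y ⇒ e e Y ⇒ e e e

e e e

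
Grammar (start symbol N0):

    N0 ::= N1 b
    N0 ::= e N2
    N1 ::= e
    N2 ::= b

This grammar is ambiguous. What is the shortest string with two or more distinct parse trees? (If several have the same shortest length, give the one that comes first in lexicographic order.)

length 2: e b has 2 parse trees

Two derivations of e b:
  N0 ⇒ N1 b ⇒ e b
  N0 ⇒ e N2 ⇒ e b

e b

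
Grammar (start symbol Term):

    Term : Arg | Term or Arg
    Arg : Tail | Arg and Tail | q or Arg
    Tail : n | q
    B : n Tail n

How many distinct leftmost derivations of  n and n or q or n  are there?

2

Parse trees for n and n or q or n:
  [Term [Term [Arg [Arg [Tail n]] and [Tail n]]] or [Arg q or [Arg [Tail n]]]]
  [Term [Term [Term [Arg [Arg [Tail n]] and [Tail n]]] or [Arg [Tail q]]] or [Arg [Tail n]]]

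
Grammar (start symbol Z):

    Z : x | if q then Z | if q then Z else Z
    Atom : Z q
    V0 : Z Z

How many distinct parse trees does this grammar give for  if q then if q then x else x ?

2

Parse trees for if q then if q then x else x:
  [Z if q then [Z if q then [Z x] else [Z x]]]
  [Z if q then [Z if q then [Z x]] else [Z x]]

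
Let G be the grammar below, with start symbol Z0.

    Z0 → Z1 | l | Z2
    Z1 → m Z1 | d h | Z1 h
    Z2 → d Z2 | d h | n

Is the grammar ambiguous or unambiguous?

Witness: d h

Derivation 1: Z0 ⇒ Z1 ⇒ d h
Derivation 2: Z0 ⇒ Z2 ⇒ d h

Two distinct leftmost derivations for the same string.

Ambiguous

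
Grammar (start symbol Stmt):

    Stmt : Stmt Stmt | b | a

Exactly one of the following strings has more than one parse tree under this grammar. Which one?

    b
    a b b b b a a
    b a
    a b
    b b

a b b b b a a

b: 1 tree
a b b b b a a: 132 trees
b a: 1 tree
a b: 1 tree
b b: 1 tree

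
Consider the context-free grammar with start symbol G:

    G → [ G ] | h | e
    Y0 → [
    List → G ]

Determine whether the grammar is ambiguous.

Unambiguous

Only G is reachable from G; ignoring the rest: L(G) is { openⁿ atom closeⁿ : n ≥ 0 }. The bracket depth fixes n, and the derivation is forced at every step.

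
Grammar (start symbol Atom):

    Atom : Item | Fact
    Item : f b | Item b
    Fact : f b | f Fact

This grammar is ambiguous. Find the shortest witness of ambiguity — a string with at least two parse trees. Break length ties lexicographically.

length 2: f b has 2 parse trees

Two derivations of f b:
  Atom ⇒ Item ⇒ f b
  Atom ⇒ Fact ⇒ f b

f b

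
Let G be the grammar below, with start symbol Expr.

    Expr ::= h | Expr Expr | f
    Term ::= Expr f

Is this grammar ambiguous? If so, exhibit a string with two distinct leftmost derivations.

Witness: f f f

Derivation 1: Expr ⇒ Expr Expr ⇒ Expr Expr Expr ⇒ f Expr Expr ⇒ f f Expr ⇒ f f f
Derivation 2: Expr ⇒ Expr Expr ⇒ f Expr ⇒ f Expr Expr ⇒ f f Expr ⇒ f f f

Two distinct leftmost derivations for the same string.

Ambiguous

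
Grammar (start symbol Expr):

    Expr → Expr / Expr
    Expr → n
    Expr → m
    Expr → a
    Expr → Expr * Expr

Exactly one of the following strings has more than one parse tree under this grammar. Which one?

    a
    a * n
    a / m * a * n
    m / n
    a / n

a / m * a * n

a: 1 tree
a * n: 1 tree
a / m * a * n: 5 trees
m / n: 1 tree
a / n: 1 tree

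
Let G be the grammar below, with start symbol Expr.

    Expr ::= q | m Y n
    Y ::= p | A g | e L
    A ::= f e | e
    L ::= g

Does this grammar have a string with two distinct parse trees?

Ambiguous

Witness: m e g n

Derivation 1: Expr ⇒ m Y n ⇒ m A g n ⇒ m e g n
Derivation 2: Expr ⇒ m Y n ⇒ m e L n ⇒ m e g n

Two distinct leftmost derivations for the same string.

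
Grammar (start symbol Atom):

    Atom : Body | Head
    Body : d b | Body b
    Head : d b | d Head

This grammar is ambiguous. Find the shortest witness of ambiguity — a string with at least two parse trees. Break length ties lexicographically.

d b

length 2: d b has 2 parse trees

Two derivations of d b:
  Atom ⇒ Body ⇒ d b
  Atom ⇒ Head ⇒ d b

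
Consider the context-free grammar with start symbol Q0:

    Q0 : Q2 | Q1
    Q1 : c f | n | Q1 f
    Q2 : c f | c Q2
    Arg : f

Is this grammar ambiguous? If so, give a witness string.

Ambiguous

Witness: c f

Derivation 1: Q0 ⇒ Q2 ⇒ c f
Derivation 2: Q0 ⇒ Q1 ⇒ c f

Two distinct leftmost derivations for the same string.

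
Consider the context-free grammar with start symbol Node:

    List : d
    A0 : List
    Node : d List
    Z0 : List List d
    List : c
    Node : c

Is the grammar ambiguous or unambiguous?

Unambiguous

(Z0, A0 are unreachable from Node, so their rules don't affect L(Node).) The reachable rules are right-linear with at most one rule per (nonterminal, next-terminal) pair. Each input token forces the next rule, so parsing is deterministic.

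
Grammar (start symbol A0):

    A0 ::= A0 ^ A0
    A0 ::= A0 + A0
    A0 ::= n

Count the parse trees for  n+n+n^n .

Parse trees for n+n+n^n:
  [A0 [A0 [A0 n] + [A0 [A0 n] + [A0 n]]] ^ [A0 n]]
  [A0 [A0 [A0 [A0 n] + [A0 n]] + [A0 n]] ^ [A0 n]]
  [A0 [A0 n] + [A0 [A0 [A0 n] + [A0 n]] ^ [A0 n]]]
  [A0 [A0 n] + [A0 [A0 n] + [A0 [A0 n] ^ [A0 n]]]]
  [A0 [A0 [A0 n] + [A0 n]] + [A0 [A0 n] ^ [A0 n]]]

5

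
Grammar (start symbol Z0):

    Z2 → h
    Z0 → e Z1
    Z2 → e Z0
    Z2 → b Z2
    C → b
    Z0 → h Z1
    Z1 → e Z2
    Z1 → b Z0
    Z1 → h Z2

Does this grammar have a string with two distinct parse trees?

Only Z0, Z1, Z2 are reachable from Z0; ignoring the rest: Restricted to the reachable nonterminals, every rule has the form A → t or A → t B, and no two rules for the same A share a first terminal. The grammar encodes a DFA — one run per string.

Unambiguous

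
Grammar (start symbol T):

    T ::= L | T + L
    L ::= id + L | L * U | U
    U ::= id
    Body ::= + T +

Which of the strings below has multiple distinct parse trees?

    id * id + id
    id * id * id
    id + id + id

id * id + id: 1 tree
id * id * id: 1 tree
id + id + id: 4 trees

id + id + id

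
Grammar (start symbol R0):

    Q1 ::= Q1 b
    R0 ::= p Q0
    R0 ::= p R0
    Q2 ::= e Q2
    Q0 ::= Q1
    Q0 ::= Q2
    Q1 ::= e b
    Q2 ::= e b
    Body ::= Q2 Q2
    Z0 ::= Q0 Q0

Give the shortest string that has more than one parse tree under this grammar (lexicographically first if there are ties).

p e b

length 3: p e b has 2 parse trees

Two derivations of p e b:
  R0 ⇒ p Q0 ⇒ p Q1 ⇒ p e b
  R0 ⇒ p Q0 ⇒ p Q2 ⇒ p e b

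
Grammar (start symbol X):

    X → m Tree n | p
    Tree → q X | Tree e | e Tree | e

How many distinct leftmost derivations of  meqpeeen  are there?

Parse trees for meqpeeen:
  [X m [Tree [Tree [Tree [Tree e [Tree q [X p]]] e] e] e] n]
  [X m [Tree [Tree [Tree e [Tree [Tree q [X p]] e]] e] e] n]
  [X m [Tree [Tree e [Tree [Tree [Tree q [X p]] e] e]] e] n]
  [X m [Tree e [Tree [Tree [Tree [Tree q [X p]] e] e] e]] n]

4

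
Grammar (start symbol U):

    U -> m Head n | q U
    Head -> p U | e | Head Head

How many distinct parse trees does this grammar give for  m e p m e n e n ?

2

Parse trees for m e p m e n e n:
  [U m [Head [Head e] [Head [Head p [U m [Head e] n]] [Head e]]] n]
  [U m [Head [Head [Head e] [Head p [U m [Head e] n]]] [Head e]] n]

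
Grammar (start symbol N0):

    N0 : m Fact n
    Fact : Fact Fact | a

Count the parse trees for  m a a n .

Parse trees for m a a n:
  [N0 m [Fact [Fact a] [Fact a]] n]

1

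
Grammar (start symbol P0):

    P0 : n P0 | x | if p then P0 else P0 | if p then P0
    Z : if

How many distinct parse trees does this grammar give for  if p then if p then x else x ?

Parse trees for if p then if p then x else x:
  [P0 if p then [P0 if p then [P0 x]] else [P0 x]]
  [P0 if p then [P0 if p then [P0 x] else [P0 x]]]

2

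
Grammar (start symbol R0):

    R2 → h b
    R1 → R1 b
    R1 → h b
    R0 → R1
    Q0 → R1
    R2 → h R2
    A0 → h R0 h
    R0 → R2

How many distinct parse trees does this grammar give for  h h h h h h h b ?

Parse trees for h h h h h h h b:
  [R0 [R2 h [R2 h [R2 h [R2 h [R2 h [R2 h [R2 h b]]]]]]]]

1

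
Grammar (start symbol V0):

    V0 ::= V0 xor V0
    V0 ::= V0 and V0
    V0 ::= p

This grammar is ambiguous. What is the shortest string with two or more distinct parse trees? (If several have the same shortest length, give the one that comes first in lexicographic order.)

p and p and p

length 1: no string has ≥2 trees
length 3: no string has ≥2 trees
length 5: p and p and p has 2 parse trees

Two derivations of p and p and p:
  V0 ⇒ V0 and V0 ⇒ V0 and V0 and V0 ⇒ p and V0 and V0 ⇒ p and p and V0 ⇒ p and p and p
  V0 ⇒ V0 and V0 ⇒ p and V0 ⇒ p and V0 and V0 ⇒ p and p and V0 ⇒ p and p and p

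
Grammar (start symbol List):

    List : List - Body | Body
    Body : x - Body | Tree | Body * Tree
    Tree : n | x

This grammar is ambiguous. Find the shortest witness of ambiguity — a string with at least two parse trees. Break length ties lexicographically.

x - n

length 1: no string has ≥2 trees
length 3: x - n has 2 parse trees

Two derivations of x - n:
  List ⇒ List - Body ⇒ Body - Body ⇒ Tree - Body ⇒ x - Body ⇒ x - Tree ⇒ x - n
  List ⇒ Body ⇒ x - Body ⇒ x - Tree ⇒ x - n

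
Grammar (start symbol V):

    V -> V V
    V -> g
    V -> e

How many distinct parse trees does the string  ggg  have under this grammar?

Parse trees for ggg:
  [V [V g] [V [V g] [V g]]]
  [V [V [V g] [V g]] [V g]]

2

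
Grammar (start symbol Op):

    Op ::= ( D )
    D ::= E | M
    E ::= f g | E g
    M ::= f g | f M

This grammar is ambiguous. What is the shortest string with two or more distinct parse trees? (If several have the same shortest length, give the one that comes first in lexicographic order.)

length 4: ( f g ) has 2 parse trees

Two derivations of ( f g ):
  Op ⇒ ( D ) ⇒ ( E ) ⇒ ( f g )
  Op ⇒ ( D ) ⇒ ( M ) ⇒ ( f g )

( f g )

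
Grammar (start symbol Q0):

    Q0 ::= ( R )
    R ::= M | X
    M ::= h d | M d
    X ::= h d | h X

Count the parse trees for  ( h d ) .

2

Parse trees for ( h d ):
  [Q0 ( [R [M h d]] )]
  [Q0 ( [R [X h d]] )]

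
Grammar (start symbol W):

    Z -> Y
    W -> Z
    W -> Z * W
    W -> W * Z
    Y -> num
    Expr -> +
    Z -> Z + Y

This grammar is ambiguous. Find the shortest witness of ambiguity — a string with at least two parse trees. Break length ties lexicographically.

num * num

length 1: no string has ≥2 trees
length 3: num * num has 2 parse trees

Two derivations of num * num:
  W ⇒ Z * W ⇒ Y * W ⇒ num * W ⇒ num * Z ⇒ num * Y ⇒ num * num
  W ⇒ W * Z ⇒ Z * Z ⇒ Y * Z ⇒ num * Z ⇒ num * Y ⇒ num * num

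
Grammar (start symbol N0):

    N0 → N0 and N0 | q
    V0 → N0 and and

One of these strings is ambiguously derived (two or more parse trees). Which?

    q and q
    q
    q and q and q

q and q: 1 tree
q: 1 tree
q and q and q: 2 trees

q and q and q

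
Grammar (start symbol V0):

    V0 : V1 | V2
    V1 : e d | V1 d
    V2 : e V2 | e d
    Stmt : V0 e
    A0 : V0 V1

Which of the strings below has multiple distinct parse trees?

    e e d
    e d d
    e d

e d

e e d: 1 tree
e d d: 1 tree
e d: 2 trees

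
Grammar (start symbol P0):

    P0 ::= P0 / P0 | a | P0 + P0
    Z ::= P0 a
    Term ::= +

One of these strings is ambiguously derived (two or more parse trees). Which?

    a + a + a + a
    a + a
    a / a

a + a + a + a

a + a + a + a: 5 trees
a + a: 1 tree
a / a: 1 tree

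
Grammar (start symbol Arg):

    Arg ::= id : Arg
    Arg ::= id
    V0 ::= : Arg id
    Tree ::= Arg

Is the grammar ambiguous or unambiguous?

Unambiguous

Only Arg is reachable from Arg; ignoring the rest: Right-recursive list with a separator: after each atom, whether the separator follows determines the rule. One parse per string.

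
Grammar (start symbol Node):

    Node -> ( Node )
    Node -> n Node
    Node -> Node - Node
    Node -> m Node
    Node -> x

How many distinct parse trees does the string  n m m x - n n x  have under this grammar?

4

Parse trees for n m m x - n n x:
  [Node n [Node [Node m [Node m [Node x]]] - [Node n [Node n [Node x]]]]]
  [Node n [Node m [Node [Node m [Node x]] - [Node n [Node n [Node x]]]]]]
  [Node n [Node m [Node m [Node [Node x] - [Node n [Node n [Node x]]]]]]]
  [Node [Node n [Node m [Node m [Node x]]]] - [Node n [Node n [Node x]]]]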